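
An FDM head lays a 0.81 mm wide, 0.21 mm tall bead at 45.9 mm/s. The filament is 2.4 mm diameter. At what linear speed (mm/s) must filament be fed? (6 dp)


Q = 0.81 * 0.21 * 45.9 = 7.80759 mm^3/s
A_fil = pi*(2.4/2)^2 = 4.52389342 mm^2
v_feed = 7.80759 / 4.52389342 = 1.725856 mm/s


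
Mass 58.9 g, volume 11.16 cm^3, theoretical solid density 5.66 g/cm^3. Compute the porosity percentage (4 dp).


rho_part = 58.9 / 11.16 = 5.27777778 g/cm^3
Porosity = (1 - 5.27777778/5.66)*100 = 6.753 %


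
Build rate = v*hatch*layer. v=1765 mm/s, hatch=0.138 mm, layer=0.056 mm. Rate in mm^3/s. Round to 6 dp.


Rate = 1765 * 0.138 * 0.056 = 13.63992 mm^3/s


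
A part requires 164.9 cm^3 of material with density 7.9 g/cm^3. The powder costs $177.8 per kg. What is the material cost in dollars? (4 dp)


Mass = 164.9*7.9/1000 = 1.30271 kg
Cost = 1.30271 * 177.8 = 231.6218 $


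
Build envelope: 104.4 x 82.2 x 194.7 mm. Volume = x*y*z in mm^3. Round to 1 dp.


V = 104.4 * 82.2 * 194.7 = 1670853.1 mm^3


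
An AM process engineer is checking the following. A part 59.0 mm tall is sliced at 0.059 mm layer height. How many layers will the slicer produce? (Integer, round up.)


Layers = ceil(59.0/0.059) = 1000


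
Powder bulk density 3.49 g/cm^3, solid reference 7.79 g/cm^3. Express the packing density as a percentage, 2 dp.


Packing = (3.49/7.79)*100 = 44.8 %


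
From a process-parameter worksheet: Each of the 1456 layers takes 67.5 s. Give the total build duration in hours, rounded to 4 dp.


t = 1456 * 67.5 / 3600 = 27.3 hrs


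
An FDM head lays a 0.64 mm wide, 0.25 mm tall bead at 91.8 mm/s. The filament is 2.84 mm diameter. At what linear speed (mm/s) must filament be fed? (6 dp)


Q = 0.64 * 0.25 * 91.8 = 14.688 mm^3/s
A_fil = pi*(2.84/2)^2 = 6.33470743 mm^2
v_feed = 14.688 / 6.33470743 = 2.318655 mm/s


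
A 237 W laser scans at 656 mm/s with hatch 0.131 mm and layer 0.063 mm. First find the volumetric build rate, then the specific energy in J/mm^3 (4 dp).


Build rate = 656 * 0.131 * 0.063 = 5.413968 mm^3/s
SE = 237 / 5.413968 = 43.7757 J/mm^3


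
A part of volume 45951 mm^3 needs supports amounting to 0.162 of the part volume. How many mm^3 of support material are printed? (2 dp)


V_support = 45951 * 0.162 = 7444.06 mm^3


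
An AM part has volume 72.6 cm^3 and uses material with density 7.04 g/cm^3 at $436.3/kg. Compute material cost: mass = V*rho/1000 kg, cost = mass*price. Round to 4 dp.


Mass = 72.6*7.04/1000 = 0.511104 kg
Cost = 0.511104 * 436.3 = 222.9947 $


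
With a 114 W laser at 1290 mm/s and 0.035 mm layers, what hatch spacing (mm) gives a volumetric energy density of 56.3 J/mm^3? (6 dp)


h = 114 / (56.3*1290*0.035) = 0.044848 mm


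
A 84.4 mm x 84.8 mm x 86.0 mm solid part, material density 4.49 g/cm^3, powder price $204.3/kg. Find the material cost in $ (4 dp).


V = 84.4 * 84.8 * 86.0 = 615512.32 mm^3 = 615.51232 cm^3
Mass = 615.51232 * 4.49 / 1000 = 2.76365032 kg
Cost = 2.76365032 * 204.3 = 564.6138 $


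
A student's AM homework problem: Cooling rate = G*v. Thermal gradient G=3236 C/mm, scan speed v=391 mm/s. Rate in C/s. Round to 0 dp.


CR = 3236 * 391 = 1265276 C/s


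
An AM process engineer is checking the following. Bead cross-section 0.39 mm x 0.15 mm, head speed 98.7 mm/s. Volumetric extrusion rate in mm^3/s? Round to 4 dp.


Rate = 0.39 * 0.15 * 98.7 = 5.774 mm^3/s


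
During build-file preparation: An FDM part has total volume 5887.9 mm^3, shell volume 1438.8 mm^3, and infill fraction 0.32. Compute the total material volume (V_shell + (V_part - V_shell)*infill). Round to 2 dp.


V_infill = (5887.9 - 1438.8) * 0.32 = 1423.71
V_total = 1438.8 + 1423.71 = 2862.51 mm^3


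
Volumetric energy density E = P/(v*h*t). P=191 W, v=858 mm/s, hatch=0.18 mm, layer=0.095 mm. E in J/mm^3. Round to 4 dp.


E = 191 / (858*0.18*0.095) = 13.0182 J/mm^3


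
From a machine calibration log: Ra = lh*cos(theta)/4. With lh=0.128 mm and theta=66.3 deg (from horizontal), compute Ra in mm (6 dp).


Ra = 0.128 * cos(66.3) / 4 = 0.012862 mm


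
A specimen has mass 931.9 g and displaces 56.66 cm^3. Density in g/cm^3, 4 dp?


rho = 931.9 / 56.66 = 16.4472 g/cm^3


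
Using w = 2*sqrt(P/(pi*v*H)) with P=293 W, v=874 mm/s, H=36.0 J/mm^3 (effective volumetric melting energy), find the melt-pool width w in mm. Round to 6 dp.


w = 2*sqrt(293/(pi*874*36.0)) = 0.108888 mm


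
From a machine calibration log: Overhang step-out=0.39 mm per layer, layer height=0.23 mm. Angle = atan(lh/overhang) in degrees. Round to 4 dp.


angle = atan(0.23/0.39) = 30.5297 degrees


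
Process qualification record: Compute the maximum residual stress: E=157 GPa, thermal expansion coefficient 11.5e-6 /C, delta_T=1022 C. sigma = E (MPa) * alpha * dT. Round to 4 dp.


sigma = 157*1000 * 11.5e-6 * 1022 = 1845.221 MPa


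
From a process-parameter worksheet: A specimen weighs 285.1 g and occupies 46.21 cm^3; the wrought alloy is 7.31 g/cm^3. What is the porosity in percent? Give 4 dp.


rho_part = 285.1 / 46.21 = 6.16966025 g/cm^3
Porosity = (1 - 6.16966025/7.31)*100 = 15.5997 %


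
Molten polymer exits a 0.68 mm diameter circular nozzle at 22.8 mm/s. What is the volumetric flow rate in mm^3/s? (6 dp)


A = pi*(0.68/2)^2 = 0.36316811 mm^2
Q = 0.36316811 * 22.8 = 8.280233 mm^3/s


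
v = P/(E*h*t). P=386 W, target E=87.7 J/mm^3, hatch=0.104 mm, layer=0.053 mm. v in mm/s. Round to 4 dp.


v = 386 / (87.7*0.104*0.053) = 798.5066 mm/s


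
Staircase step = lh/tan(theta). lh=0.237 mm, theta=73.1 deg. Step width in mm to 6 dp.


step = 0.237 / tan(73.1) = 0.072006 mm


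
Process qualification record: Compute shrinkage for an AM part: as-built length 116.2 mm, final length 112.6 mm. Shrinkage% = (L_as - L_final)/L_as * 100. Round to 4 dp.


Shrinkage = ((116.2-112.6)/116.2)*100 = 3.0981 %


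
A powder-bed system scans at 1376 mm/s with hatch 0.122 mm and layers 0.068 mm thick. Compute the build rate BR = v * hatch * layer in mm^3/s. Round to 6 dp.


Rate = 1376 * 0.122 * 0.068 = 11.415296 mm^3/s


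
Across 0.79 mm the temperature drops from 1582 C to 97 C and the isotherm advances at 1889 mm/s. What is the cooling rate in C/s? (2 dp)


G = (1582-97)/0.79 = 1879.74683544 C/mm
CR = 1879.74683544 * 1889 = 3550841.77 C/s


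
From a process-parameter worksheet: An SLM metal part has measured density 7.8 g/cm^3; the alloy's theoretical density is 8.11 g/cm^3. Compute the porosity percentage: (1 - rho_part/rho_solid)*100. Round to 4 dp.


Porosity = (1-7.8/8.11)*100 = 3.8224 %


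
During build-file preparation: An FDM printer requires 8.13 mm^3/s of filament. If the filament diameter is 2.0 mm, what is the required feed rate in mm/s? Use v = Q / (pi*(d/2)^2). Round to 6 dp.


A = pi*(2.0/2)^2 = 3.141593
v = 8.13 / 3.141593 = 2.587859 mm/s


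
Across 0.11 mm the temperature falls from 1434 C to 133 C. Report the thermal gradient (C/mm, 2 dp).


G = (1434-133)/0.11 = 11827.27 C/mm


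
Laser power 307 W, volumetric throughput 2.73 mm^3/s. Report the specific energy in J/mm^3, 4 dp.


SE = 307 / 2.73 = 112.4542 J/mm^3


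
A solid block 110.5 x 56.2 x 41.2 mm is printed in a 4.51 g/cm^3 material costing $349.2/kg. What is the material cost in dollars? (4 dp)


V = 110.5 * 56.2 * 41.2 = 255856.12 mm^3 = 255.85612 cm^3
Mass = 255.85612 * 4.51 / 1000 = 1.1539111 kg
Cost = 1.1539111 * 349.2 = 402.9458 $


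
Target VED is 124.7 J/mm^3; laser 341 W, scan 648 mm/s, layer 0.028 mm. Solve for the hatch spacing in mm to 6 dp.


h = 341 / (124.7*648*0.028) = 0.150714 mm


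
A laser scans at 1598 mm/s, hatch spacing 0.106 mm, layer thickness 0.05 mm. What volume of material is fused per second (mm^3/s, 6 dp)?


Rate = 1598 * 0.106 * 0.05 = 8.4694 mm^3/s


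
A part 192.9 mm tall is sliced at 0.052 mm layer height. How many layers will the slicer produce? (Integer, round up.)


Layers = ceil(192.9/0.052) = 3710


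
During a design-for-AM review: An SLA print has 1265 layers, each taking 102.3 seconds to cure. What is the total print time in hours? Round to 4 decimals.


t = 1265 * 102.3 / 3600 = 35.9471 hrs


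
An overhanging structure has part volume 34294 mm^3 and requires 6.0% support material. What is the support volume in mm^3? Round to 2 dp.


V_support = 34294 * 0.06 = 2057.64 mm^3


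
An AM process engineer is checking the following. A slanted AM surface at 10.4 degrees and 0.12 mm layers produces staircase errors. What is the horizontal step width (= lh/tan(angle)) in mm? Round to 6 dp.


step = 0.12 / tan(10.4) = 0.653829 mm


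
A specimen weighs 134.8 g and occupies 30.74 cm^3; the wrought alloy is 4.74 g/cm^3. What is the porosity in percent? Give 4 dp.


rho_part = 134.8 / 30.74 = 4.38516591 g/cm^3
Porosity = (1 - 4.38516591/4.74)*100 = 7.486 %


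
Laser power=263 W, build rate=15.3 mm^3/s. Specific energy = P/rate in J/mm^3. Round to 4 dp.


SE = 263 / 15.3 = 17.1895 J/mm^3


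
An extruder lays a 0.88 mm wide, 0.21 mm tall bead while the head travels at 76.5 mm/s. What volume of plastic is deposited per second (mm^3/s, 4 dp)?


Rate = 0.88 * 0.21 * 76.5 = 14.1372 mm^3/s


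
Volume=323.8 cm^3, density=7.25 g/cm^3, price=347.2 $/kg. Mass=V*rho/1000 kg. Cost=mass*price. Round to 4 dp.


Mass = 323.8*7.25/1000 = 2.34755 kg
Cost = 2.34755 * 347.2 = 815.0694 $


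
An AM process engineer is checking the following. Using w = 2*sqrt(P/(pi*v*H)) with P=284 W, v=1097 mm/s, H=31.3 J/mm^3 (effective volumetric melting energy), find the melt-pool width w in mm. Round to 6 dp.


w = 2*sqrt(284/(pi*1097*31.3)) = 0.102622 mm


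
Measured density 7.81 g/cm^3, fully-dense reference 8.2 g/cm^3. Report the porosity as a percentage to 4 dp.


Porosity = (1-7.81/8.2)*100 = 4.7561 %


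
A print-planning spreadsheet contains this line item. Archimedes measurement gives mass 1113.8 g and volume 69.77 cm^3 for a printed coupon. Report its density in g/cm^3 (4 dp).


rho = 1113.8 / 69.77 = 15.9639 g/cm^3


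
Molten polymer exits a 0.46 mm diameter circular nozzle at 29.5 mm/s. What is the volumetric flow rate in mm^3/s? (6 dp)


A = pi*(0.46/2)^2 = 0.16619025 mm^2
Q = 0.16619025 * 29.5 = 4.902612 mm^3/s


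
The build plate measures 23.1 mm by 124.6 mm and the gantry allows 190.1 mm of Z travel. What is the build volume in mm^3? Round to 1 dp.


V = 23.1 * 124.6 * 190.1 = 547157.2 mm^3


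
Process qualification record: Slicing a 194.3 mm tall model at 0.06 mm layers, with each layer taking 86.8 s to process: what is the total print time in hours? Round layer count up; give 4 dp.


Layers = ceil(194.3/0.06) = 3239
t = 3239 * 86.8 / 3600 = 78.0959 hrs


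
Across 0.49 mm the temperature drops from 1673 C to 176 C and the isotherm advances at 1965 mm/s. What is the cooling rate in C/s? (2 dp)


G = (1673-176)/0.49 = 3055.10204082 C/mm
CR = 3055.10204082 * 1965 = 6003275.51 C/s


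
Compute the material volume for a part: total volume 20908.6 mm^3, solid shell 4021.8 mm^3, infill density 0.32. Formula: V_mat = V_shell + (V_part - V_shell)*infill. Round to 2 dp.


V_infill = (20908.6 - 4021.8) * 0.32 = 5403.78
V_total = 4021.8 + 5403.78 = 9425.58 mm^3


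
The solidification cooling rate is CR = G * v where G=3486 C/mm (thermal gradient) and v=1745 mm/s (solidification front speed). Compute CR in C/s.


CR = 3486 * 1745 = 6083070 C/s


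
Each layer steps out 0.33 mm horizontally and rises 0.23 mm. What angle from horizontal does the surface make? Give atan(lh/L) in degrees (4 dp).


angle = atan(0.23/0.33) = 34.8753 degrees


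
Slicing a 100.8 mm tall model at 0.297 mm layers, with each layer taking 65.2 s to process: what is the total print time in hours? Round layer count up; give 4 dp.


Layers = ceil(100.8/0.297) = 340
t = 340 * 65.2 / 3600 = 6.1578 hrs


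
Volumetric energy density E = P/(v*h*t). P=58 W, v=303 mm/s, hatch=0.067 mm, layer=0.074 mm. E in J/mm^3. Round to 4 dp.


E = 58 / (303*0.067*0.074) = 38.6081 J/mm^3


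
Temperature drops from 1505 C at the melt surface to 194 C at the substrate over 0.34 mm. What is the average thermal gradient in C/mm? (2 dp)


G = (1505-194)/0.34 = 3855.88 C/mm


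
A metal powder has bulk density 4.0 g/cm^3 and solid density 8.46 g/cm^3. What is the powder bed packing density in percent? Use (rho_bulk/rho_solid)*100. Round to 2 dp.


Packing = (4.0/8.46)*100 = 47.28 %


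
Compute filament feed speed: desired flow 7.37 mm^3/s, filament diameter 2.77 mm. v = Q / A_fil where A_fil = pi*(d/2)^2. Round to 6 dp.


A = pi*(2.77/2)^2 = 6.026282
v = 7.37 / 6.026282 = 1.222976 mm/s


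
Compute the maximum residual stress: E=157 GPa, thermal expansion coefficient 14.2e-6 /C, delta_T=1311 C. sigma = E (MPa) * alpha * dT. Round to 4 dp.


sigma = 157*1000 * 14.2e-6 * 1311 = 2922.7434 MPa


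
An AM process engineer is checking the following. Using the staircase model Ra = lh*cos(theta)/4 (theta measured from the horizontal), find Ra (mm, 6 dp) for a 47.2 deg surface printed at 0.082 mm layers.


Ra = 0.082 * cos(47.2) / 4 = 0.013929 mm


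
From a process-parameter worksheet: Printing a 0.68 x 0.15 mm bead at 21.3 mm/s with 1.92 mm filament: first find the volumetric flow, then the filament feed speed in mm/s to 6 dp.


Q = 0.68 * 0.15 * 21.3 = 2.1726 mm^3/s
A_fil = pi*(1.92/2)^2 = 2.89529179 mm^2
v_feed = 2.1726 / 2.89529179 = 0.750391 mm/s


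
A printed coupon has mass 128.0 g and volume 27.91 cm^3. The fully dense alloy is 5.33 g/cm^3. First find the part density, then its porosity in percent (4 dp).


rho_part = 128.0 / 27.91 = 4.58616983 g/cm^3
Porosity = (1 - 4.58616983/5.33)*100 = 13.9555 %


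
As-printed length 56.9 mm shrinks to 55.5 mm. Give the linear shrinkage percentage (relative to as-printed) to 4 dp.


Shrinkage = ((56.9-55.5)/56.9)*100 = 2.4605 %


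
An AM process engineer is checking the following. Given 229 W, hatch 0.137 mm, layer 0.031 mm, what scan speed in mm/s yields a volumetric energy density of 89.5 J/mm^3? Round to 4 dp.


v = 229 / (89.5*0.137*0.031) = 602.4627 mm/s


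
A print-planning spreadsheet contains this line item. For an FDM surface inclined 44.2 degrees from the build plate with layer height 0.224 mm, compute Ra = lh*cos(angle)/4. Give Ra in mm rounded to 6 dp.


Ra = 0.224 * cos(44.2) / 4 = 0.040147 mm


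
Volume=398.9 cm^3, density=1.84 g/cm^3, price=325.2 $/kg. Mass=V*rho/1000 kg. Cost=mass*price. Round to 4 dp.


Mass = 398.9*1.84/1000 = 0.733976 kg
Cost = 0.733976 * 325.2 = 238.689 $


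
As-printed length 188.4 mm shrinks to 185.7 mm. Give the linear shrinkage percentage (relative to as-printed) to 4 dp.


Shrinkage = ((188.4-185.7)/188.4)*100 = 1.4331 %


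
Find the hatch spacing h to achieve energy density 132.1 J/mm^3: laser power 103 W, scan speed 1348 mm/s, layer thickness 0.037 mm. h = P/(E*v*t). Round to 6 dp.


h = 103 / (132.1*1348*0.037) = 0.015633 mm


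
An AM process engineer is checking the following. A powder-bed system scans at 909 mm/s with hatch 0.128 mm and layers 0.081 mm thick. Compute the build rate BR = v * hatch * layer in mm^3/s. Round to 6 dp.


Rate = 909 * 0.128 * 0.081 = 9.424512 mm^3/s


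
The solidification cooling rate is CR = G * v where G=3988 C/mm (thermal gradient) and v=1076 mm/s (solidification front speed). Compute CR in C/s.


CR = 3988 * 1076 = 4291088 C/s


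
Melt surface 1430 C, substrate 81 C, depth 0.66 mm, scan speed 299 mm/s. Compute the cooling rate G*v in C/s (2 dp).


G = (1430-81)/0.66 = 2043.93939394 C/mm
CR = 2043.93939394 * 299 = 611137.88 C/s


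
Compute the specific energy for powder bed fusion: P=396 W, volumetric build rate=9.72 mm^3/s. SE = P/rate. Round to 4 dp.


SE = 396 / 9.72 = 40.7407 J/mm^3


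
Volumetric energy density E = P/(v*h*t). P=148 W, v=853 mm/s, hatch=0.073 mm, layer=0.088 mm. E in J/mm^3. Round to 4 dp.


E = 148 / (853*0.073*0.088) = 27.0089 J/mm^3


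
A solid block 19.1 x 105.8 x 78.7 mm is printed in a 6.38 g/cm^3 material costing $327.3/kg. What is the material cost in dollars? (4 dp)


V = 19.1 * 105.8 * 78.7 = 159035.386 mm^3 = 159.035386 cm^3
Mass = 159.035386 * 6.38 / 1000 = 1.01464576 kg
Cost = 1.01464576 * 327.3 = 332.0936 $


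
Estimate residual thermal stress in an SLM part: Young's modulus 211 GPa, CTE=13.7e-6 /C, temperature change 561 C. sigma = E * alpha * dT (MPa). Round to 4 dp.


sigma = 211*1000 * 13.7e-6 * 561 = 1621.6827 MPa


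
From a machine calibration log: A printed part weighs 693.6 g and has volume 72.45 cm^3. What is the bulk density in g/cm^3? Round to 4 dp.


rho = 693.6 / 72.45 = 9.5735 g/cm^3


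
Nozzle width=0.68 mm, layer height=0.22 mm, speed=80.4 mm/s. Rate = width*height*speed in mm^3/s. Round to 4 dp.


Rate = 0.68 * 0.22 * 80.4 = 12.0278 mm^3/s


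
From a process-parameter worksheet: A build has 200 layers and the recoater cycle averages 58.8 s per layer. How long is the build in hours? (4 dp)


t = 200 * 58.8 / 3600 = 3.2667 hrs


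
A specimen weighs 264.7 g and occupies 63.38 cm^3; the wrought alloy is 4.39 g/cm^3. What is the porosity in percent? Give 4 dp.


rho_part = 264.7 / 63.38 = 4.17639634 g/cm^3
Porosity = (1 - 4.17639634/4.39)*100 = 4.8657 %


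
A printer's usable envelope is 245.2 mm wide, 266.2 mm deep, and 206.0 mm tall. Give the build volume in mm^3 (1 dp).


V = 245.2 * 266.2 * 206.0 = 13446081.4 mm^3


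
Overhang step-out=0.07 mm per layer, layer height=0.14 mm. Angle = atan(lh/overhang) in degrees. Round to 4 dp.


angle = atan(0.14/0.07) = 63.4349 degrees


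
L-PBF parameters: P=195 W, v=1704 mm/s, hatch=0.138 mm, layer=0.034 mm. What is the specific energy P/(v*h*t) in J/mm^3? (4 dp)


Build rate = 1704 * 0.138 * 0.034 = 7.995168 mm^3/s
SE = 195 / 7.995168 = 24.3897 J/mm^3


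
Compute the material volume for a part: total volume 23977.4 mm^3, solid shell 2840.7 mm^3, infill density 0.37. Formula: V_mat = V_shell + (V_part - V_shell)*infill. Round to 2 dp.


V_infill = (23977.4 - 2840.7) * 0.37 = 7820.58
V_total = 2840.7 + 7820.58 = 10661.28 mm^3


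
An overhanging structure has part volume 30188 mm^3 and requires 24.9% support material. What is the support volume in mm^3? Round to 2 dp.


V_support = 30188 * 0.249 = 7516.81 mm^3


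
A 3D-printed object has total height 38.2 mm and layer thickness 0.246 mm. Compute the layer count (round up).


Layers = ceil(38.2/0.246) = 156


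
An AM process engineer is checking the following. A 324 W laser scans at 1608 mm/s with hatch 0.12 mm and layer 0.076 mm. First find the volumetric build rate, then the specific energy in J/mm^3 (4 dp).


Build rate = 1608 * 0.12 * 0.076 = 14.66496 mm^3/s
SE = 324 / 14.66496 = 22.0935 J/mm^3


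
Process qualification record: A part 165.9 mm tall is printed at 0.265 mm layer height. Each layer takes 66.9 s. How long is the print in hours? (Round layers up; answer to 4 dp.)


Layers = ceil(165.9/0.265) = 627
t = 627 * 66.9 / 3600 = 11.6518 hrs


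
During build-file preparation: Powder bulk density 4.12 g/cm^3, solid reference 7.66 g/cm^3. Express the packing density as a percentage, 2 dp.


Packing = (4.12/7.66)*100 = 53.79 %


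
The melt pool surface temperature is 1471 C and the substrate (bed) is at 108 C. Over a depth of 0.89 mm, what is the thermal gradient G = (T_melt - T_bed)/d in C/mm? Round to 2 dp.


G = (1471-108)/0.89 = 1531.46 C/mm


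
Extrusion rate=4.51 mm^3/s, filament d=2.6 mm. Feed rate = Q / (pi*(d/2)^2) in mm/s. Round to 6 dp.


A = pi*(2.6/2)^2 = 5.309292
v = 4.51 / 5.309292 = 0.849454 mm/s


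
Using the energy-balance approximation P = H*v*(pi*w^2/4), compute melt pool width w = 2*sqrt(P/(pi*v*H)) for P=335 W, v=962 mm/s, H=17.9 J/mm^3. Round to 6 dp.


w = 2*sqrt(335/(pi*962*17.9)) = 0.157385 mm


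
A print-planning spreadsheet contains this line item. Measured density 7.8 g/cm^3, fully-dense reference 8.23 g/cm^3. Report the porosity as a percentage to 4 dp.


Porosity = (1-7.8/8.23)*100 = 5.2248 %


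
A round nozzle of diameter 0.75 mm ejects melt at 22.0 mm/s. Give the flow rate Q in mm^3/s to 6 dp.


A = pi*(0.75/2)^2 = 0.44178647 mm^2
Q = 0.44178647 * 22.0 = 9.719302 mm^3/s


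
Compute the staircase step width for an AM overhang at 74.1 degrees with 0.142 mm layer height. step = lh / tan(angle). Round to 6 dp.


step = 0.142 / tan(74.1) = 0.04045 mm


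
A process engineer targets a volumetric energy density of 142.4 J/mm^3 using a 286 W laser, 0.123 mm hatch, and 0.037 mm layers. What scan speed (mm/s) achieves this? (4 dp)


v = 286 / (142.4*0.123*0.037) = 441.3155 mm/s


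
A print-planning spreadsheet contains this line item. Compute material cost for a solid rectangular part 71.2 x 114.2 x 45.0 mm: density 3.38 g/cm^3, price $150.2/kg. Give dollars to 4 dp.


V = 71.2 * 114.2 * 45.0 = 365896.8 mm^3 = 365.8968 cm^3
Mass = 365.8968 * 3.38 / 1000 = 1.23673118 kg
Cost = 1.23673118 * 150.2 = 185.757 $


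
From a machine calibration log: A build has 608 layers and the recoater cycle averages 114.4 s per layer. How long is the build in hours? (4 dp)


t = 608 * 114.4 / 3600 = 19.3209 hrs


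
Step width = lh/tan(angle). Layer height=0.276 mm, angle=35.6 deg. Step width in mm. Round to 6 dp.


step = 0.276 / tan(35.6) = 0.385513 mm


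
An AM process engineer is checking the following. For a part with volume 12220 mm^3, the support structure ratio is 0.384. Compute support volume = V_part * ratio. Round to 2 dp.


V_support = 12220 * 0.384 = 4692.48 mm^3


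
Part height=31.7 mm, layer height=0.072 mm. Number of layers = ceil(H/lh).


Layers = ceil(31.7/0.072) = 441


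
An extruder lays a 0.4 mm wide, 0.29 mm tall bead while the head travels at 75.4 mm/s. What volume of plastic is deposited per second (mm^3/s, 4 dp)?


Rate = 0.4 * 0.29 * 75.4 = 8.7464 mm^3/s


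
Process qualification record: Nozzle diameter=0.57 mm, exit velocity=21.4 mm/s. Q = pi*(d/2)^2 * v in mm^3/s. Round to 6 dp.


A = pi*(0.57/2)^2 = 0.25517586 mm^2
Q = 0.25517586 * 21.4 = 5.460763 mm^3/s


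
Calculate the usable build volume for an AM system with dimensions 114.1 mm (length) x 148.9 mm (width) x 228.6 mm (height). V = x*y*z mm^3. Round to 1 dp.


V = 114.1 * 148.9 * 228.6 = 3883797.4 mm^3


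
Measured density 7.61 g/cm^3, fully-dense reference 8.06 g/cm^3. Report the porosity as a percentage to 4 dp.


Porosity = (1-7.61/8.06)*100 = 5.5831 %


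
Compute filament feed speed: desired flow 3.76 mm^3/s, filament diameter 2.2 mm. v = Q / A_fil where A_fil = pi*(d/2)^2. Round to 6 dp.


A = pi*(2.2/2)^2 = 3.801327
v = 3.76 / 3.801327 = 0.989128 mm/s


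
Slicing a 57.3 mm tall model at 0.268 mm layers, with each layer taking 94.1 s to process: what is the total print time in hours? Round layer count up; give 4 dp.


Layers = ceil(57.3/0.268) = 214
t = 214 * 94.1 / 3600 = 5.5937 hrs


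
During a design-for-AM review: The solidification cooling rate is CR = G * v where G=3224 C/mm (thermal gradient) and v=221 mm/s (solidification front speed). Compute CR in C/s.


CR = 3224 * 221 = 712504 C/s


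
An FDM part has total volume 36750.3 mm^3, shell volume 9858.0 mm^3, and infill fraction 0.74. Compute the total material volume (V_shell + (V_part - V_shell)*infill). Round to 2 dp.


V_infill = (36750.3 - 9858.0) * 0.74 = 19900.3
V_total = 9858.0 + 19900.3 = 29758.3 mm^3


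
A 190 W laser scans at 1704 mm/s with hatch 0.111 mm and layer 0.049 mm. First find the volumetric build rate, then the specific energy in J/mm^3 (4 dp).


Build rate = 1704 * 0.111 * 0.049 = 9.268056 mm^3/s
SE = 190 / 9.268056 = 20.5005 J/mm^3


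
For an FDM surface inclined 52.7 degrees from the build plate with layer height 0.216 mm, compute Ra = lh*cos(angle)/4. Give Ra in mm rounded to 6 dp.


Ra = 0.216 * cos(52.7) / 4 = 0.032723 mm


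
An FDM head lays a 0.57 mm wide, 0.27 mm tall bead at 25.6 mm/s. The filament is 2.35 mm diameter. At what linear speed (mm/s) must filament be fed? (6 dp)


Q = 0.57 * 0.27 * 25.6 = 3.93984 mm^3/s
A_fil = pi*(2.35/2)^2 = 4.33736136 mm^2
v_feed = 3.93984 / 4.33736136 = 0.908349 mm/s


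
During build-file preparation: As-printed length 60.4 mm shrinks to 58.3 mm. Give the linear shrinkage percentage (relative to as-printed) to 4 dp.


Shrinkage = ((60.4-58.3)/60.4)*100 = 3.4768 %


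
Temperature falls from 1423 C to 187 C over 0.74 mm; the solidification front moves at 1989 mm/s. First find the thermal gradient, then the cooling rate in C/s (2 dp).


G = (1423-187)/0.74 = 1670.27027027 C/mm
CR = 1670.27027027 * 1989 = 3322167.57 C/s


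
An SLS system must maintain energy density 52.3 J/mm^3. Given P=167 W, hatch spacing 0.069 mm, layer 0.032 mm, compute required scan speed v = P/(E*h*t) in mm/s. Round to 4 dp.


v = 167 / (52.3*0.069*0.032) = 1446.1579 mm/s


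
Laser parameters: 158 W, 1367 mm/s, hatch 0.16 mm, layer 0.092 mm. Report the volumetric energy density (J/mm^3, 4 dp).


E = 158 / (1367*0.16*0.092) = 7.852 J/mm^3


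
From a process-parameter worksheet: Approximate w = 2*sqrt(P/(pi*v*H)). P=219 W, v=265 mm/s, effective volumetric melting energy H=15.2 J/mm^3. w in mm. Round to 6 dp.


w = 2*sqrt(219/(pi*265*15.2)) = 0.263107 mm


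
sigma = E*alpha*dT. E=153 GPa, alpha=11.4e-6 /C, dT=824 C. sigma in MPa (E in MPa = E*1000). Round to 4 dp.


sigma = 153*1000 * 11.4e-6 * 824 = 1437.2208 MPa


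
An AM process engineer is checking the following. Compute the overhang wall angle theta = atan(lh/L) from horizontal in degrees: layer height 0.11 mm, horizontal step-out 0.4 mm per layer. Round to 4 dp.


angle = atan(0.11/0.4) = 15.3763 degrees


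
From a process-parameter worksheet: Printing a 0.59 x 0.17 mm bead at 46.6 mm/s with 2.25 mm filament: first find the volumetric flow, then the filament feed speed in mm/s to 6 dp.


Q = 0.59 * 0.17 * 46.6 = 4.67398 mm^3/s
A_fil = pi*(2.25/2)^2 = 3.9760782 mm^2
v_feed = 4.67398 / 3.9760782 = 1.175525 mm/s


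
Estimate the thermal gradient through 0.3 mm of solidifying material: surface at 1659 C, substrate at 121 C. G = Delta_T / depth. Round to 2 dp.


G = (1659-121)/0.3 = 5126.67 C/mm


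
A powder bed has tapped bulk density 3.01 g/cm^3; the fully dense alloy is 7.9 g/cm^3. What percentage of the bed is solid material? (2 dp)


Packing = (3.01/7.9)*100 = 38.1 %


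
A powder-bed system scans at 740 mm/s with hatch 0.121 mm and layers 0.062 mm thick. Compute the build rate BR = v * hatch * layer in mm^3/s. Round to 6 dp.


Rate = 740 * 0.121 * 0.062 = 5.55148 mm^3/s


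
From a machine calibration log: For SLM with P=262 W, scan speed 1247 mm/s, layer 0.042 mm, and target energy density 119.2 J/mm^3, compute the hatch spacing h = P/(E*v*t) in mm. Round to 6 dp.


h = 262 / (119.2*1247*0.042) = 0.041967 mm


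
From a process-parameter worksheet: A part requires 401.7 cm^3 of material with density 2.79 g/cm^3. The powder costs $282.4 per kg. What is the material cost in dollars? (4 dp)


Mass = 401.7*2.79/1000 = 1.120743 kg
Cost = 1.120743 * 282.4 = 316.4978 $


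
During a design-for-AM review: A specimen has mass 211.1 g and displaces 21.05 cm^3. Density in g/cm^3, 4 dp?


rho = 211.1 / 21.05 = 10.0285 g/cm^3


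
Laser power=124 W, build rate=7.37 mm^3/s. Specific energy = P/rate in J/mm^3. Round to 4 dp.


SE = 124 / 7.37 = 16.825 J/mm^3


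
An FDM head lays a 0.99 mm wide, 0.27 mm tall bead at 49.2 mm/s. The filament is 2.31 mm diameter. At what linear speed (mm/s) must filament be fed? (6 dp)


Q = 0.99 * 0.27 * 49.2 = 13.15116 mm^3/s
A_fil = pi*(2.31/2)^2 = 4.19096314 mm^2
v_feed = 13.15116 / 4.19096314 = 3.13798 mm/s


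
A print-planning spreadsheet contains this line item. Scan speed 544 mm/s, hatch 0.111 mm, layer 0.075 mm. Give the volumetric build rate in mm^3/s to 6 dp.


Rate = 544 * 0.111 * 0.075 = 4.5288 mm^3/s


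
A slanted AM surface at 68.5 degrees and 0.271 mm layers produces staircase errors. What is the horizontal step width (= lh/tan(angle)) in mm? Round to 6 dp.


step = 0.271 / tan(68.5) = 0.10675 mm


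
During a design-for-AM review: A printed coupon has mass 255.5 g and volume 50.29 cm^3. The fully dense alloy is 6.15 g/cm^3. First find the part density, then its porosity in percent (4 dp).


rho_part = 255.5 / 50.29 = 5.08053291 g/cm^3
Porosity = (1 - 5.08053291/6.15)*100 = 17.3897 %


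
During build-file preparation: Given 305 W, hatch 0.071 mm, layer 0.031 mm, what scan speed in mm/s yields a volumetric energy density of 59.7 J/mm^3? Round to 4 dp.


v = 305 / (59.7*0.071*0.031) = 2321.1621 mm/s


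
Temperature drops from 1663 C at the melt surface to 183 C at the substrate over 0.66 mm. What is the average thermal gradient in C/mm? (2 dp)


G = (1663-183)/0.66 = 2242.42 C/mm


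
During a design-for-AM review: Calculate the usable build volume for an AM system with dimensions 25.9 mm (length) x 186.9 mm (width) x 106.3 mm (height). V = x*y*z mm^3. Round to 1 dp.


V = 25.9 * 186.9 * 106.3 = 514567.5 mm^3


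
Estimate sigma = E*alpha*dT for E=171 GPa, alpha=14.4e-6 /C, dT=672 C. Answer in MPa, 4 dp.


sigma = 171*1000 * 14.4e-6 * 672 = 1654.7328 MPa


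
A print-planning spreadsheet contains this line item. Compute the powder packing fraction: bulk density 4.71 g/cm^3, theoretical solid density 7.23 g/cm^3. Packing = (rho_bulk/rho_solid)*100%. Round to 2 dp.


Packing = (4.71/7.23)*100 = 65.15 %


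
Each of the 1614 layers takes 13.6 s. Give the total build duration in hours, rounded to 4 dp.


t = 1614 * 13.6 / 3600 = 6.0973 hrs


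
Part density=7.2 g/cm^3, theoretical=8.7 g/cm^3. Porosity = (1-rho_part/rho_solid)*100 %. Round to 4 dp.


Porosity = (1-7.2/8.7)*100 = 17.2414 %


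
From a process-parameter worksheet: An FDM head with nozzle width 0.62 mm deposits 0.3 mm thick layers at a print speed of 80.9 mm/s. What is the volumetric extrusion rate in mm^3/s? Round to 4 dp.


Rate = 0.62 * 0.3 * 80.9 = 15.0474 mm^3/s


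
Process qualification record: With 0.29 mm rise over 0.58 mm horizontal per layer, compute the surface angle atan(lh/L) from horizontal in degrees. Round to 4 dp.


angle = atan(0.29/0.58) = 26.5651 degrees


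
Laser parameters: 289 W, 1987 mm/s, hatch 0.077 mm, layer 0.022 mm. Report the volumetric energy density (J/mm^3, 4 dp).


E = 289 / (1987*0.077*0.022) = 85.8591 J/mm^3


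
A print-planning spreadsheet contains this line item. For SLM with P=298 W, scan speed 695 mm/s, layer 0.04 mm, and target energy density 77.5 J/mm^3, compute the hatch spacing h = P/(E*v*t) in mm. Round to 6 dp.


h = 298 / (77.5*695*0.04) = 0.138315 mm


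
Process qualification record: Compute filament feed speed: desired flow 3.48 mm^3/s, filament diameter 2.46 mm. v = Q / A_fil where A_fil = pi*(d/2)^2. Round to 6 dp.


A = pi*(2.46/2)^2 = 4.752916
v = 3.48 / 4.752916 = 0.732182 mm/s


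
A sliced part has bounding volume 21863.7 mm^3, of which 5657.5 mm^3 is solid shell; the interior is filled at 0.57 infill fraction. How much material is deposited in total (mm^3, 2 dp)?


V_infill = (21863.7 - 5657.5) * 0.57 = 9237.53
V_total = 5657.5 + 9237.53 = 14895.03 mm^3


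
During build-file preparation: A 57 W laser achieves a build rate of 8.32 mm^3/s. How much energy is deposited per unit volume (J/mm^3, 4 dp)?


SE = 57 / 8.32 = 6.851 J/mm^3


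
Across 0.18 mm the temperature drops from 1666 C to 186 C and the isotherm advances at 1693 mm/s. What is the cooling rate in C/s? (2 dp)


G = (1666-186)/0.18 = 8222.22222222 C/mm
CR = 8222.22222222 * 1693 = 13920222.22 C/s


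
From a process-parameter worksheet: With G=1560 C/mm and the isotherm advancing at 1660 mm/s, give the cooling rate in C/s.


CR = 1560 * 1660 = 2589600 C/s


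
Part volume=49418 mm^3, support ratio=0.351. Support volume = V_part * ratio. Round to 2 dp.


V_support = 49418 * 0.351 = 17345.72 mm^3


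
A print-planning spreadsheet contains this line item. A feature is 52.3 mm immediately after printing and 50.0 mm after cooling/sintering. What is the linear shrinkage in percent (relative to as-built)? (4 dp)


Shrinkage = ((52.3-50.0)/52.3)*100 = 4.3977 %


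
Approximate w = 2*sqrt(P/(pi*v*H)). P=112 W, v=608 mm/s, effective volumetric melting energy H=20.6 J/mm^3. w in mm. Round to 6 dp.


w = 2*sqrt(112/(pi*608*20.6)) = 0.106704 mm


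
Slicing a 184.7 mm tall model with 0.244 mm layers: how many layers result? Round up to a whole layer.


Layers = ceil(184.7/0.244) = 757


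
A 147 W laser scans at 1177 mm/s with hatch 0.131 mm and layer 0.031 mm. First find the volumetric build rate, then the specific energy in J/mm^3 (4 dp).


Build rate = 1177 * 0.131 * 0.031 = 4.779797 mm^3/s
SE = 147 / 4.779797 = 30.7544 J/mm^3


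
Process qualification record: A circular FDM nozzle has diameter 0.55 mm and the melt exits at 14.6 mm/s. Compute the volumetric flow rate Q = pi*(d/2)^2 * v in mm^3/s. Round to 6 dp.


A = pi*(0.55/2)^2 = 0.23758294 mm^2
Q = 0.23758294 * 14.6 = 3.468711 mm^3/s


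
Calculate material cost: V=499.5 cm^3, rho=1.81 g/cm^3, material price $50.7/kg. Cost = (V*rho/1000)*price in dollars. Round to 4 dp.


Mass = 499.5*1.81/1000 = 0.904095 kg
Cost = 0.904095 * 50.7 = 45.8376 $


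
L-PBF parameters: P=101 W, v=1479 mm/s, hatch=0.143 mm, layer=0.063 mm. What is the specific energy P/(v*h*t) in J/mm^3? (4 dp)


Build rate = 1479 * 0.143 * 0.063 = 13.324311 mm^3/s
SE = 101 / 13.324311 = 7.5801 J/mm^3


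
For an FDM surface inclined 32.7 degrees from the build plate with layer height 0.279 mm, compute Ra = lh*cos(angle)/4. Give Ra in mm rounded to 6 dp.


Ra = 0.279 * cos(32.7) / 4 = 0.058695 mm


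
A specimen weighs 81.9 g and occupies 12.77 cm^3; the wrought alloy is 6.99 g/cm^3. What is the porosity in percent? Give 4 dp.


rho_part = 81.9 / 12.77 = 6.41346907 g/cm^3
Porosity = (1 - 6.41346907/6.99)*100 = 8.2479 %


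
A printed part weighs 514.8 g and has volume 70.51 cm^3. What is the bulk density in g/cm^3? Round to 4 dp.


rho = 514.8 / 70.51 = 7.3011 g/cm^3


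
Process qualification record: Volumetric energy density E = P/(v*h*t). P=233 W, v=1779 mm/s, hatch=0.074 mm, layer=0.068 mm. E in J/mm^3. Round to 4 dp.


E = 233 / (1779*0.074*0.068) = 26.0279 J/mm^3


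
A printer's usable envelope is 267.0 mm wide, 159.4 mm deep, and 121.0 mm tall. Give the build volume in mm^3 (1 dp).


V = 267.0 * 159.4 * 121.0 = 5149735.8 mm^3


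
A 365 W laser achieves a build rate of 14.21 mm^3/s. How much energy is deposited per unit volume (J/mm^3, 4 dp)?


SE = 365 / 14.21 = 25.6861 J/mm^3


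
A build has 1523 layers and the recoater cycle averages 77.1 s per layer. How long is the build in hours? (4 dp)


t = 1523 * 77.1 / 3600 = 32.6176 hrs


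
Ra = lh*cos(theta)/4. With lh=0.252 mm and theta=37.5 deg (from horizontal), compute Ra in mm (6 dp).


Ra = 0.252 * cos(37.5) / 4 = 0.049981 mm


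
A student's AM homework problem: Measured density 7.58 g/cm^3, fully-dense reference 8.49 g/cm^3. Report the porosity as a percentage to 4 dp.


Porosity = (1-7.58/8.49)*100 = 10.7185 %


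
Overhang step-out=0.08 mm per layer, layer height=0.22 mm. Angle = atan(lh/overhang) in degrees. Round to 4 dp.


angle = atan(0.22/0.08) = 70.0169 degrees


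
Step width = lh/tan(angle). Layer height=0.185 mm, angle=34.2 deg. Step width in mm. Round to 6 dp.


step = 0.185 / tan(34.2) = 0.272219 mm


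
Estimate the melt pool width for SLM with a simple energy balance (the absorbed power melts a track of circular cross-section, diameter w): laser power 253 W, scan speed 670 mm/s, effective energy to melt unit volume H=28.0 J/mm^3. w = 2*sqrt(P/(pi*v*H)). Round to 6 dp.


w = 2*sqrt(253/(pi*670*28.0)) = 0.131038 mm


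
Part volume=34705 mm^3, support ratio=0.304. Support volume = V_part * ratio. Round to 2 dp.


V_support = 34705 * 0.304 = 10550.32 mm^3


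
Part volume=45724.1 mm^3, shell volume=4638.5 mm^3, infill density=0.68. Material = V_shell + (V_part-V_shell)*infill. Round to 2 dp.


V_infill = (45724.1 - 4638.5) * 0.68 = 27938.21
V_total = 4638.5 + 27938.21 = 32576.71 mm^3


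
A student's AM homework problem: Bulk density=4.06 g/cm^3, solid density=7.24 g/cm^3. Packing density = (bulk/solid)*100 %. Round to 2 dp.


Packing = (4.06/7.24)*100 = 56.08 %


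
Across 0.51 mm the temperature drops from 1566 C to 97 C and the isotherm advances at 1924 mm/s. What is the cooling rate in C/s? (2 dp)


G = (1566-97)/0.51 = 2880.39215686 C/mm
CR = 2880.39215686 * 1924 = 5541874.51 C/s


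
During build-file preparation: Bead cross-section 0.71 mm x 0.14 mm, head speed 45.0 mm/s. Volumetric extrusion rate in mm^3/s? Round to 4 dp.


Rate = 0.71 * 0.14 * 45.0 = 4.473 mm^3/s


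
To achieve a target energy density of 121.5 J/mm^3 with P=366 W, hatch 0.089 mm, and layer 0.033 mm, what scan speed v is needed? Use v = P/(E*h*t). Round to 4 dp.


v = 366 / (121.5*0.089*0.033) = 1025.654 mm/s


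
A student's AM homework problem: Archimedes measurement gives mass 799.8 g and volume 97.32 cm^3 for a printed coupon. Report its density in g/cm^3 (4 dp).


rho = 799.8 / 97.32 = 8.2182 g/cm^3


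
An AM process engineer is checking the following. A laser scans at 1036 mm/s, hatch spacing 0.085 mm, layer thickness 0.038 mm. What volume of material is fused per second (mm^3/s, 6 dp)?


Rate = 1036 * 0.085 * 0.038 = 3.34628 mm^3/s


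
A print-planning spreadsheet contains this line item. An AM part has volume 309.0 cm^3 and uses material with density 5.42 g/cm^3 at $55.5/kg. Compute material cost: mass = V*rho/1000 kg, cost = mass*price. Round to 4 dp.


Mass = 309.0*5.42/1000 = 1.67478 kg
Cost = 1.67478 * 55.5 = 92.9503 $


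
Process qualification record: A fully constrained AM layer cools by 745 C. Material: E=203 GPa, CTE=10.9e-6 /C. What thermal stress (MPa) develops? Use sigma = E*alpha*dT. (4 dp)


sigma = 203*1000 * 10.9e-6 * 745 = 1648.4615 MPa


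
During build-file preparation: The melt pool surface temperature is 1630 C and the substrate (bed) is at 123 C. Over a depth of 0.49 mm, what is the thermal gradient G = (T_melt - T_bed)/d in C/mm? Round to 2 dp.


G = (1630-123)/0.49 = 3075.51 C/mm


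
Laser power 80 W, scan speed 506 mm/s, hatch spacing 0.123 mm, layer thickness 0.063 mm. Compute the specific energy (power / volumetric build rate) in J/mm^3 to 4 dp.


Build rate = 506 * 0.123 * 0.063 = 3.920994 mm^3/s
SE = 80 / 3.920994 = 20.403 J/mm^3


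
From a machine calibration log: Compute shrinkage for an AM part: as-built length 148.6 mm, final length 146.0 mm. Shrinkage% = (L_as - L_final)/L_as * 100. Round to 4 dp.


Shrinkage = ((148.6-146.0)/148.6)*100 = 1.7497 %


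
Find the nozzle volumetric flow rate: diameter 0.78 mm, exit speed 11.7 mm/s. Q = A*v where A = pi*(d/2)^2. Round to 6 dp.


A = pi*(0.78/2)^2 = 0.47783624 mm^2
Q = 0.47783624 * 11.7 = 5.590684 mm^3/s


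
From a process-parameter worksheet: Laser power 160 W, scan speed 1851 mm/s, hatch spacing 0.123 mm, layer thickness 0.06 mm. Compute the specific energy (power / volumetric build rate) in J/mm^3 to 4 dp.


Build rate = 1851 * 0.123 * 0.06 = 13.66038 mm^3/s
SE = 160 / 13.66038 = 11.7127 J/mm^3


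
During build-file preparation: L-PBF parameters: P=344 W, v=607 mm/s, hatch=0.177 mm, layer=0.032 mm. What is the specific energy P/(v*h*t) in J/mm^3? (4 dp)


Build rate = 607 * 0.177 * 0.032 = 3.438048 mm^3/s
SE = 344 / 3.438048 = 100.0568 J/mm^3
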